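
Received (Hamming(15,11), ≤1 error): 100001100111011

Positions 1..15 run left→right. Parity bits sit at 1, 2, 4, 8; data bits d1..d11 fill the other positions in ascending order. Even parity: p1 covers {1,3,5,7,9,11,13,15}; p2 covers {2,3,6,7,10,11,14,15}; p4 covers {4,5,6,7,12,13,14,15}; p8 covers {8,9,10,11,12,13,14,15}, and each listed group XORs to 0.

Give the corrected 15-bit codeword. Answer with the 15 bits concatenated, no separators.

100001100110011

s1 (pos 1,3,5,7,9,11,13,15): 1⊕0⊕0⊕1⊕0⊕1⊕0⊕1 = 0
s2 (pos 2,3,6,7,10,11,14,15): 0⊕0⊕1⊕1⊕1⊕1⊕1⊕1 = 0
s4 (pos 4,5,6,7,12,13,14,15): 0⊕0⊕1⊕1⊕1⊕0⊕1⊕1 = 1
s8 (pos 8,9,10,11,12,13,14,15): 0⊕0⊕1⊕1⊕1⊕0⊕1⊕1 = 1
Syndrome s8…s1 = 1100 → error at position 12.
Flip position 12: 100001100111011 → 100001100110011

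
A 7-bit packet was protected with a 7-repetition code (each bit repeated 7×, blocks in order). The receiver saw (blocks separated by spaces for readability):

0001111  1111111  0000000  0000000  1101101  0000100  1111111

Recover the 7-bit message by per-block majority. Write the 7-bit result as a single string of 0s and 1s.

Block 1 (0001111): 4 ones → 1
Block 2 (1111111): 7 ones → 1
Block 3 (0000000): 0 ones → 0
Block 4 (0000000): 0 ones → 0
Block 5 (1101101): 5 ones → 1
Block 6 (0000100): 1 one → 0
Block 7 (1111111): 7 ones → 1

1100101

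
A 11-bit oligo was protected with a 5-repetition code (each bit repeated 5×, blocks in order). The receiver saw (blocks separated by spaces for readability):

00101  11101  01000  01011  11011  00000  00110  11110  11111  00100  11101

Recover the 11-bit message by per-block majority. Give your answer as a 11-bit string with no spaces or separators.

Block 1 (00101): 2 ones → 0
Block 2 (11101): 4 ones → 1
Block 3 (01000): 1 one → 0
Block 4 (01011): 3 ones → 1
Block 5 (11011): 4 ones → 1
Block 6 (00000): 0 ones → 0
Block 7 (00110): 2 ones → 0
Block 8 (11110): 4 ones → 1
Block 9 (11111): 5 ones → 1
Block 10 (00100): 1 one → 0
Block 11 (11101): 4 ones → 1

01011001101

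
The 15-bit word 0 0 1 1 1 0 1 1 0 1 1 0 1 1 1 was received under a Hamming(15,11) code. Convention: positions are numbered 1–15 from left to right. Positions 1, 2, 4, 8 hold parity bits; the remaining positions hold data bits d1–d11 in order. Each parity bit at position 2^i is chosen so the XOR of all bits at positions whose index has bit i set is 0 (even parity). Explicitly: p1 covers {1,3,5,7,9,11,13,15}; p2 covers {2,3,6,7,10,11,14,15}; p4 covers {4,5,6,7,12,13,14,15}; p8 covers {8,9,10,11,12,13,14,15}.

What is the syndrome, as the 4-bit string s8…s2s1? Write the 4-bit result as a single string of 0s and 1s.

s1 (pos 1,3,5,7,9,11,13,15): 0⊕1⊕1⊕1⊕0⊕1⊕1⊕1 = 0
s2 (pos 2,3,6,7,10,11,14,15): 0⊕1⊕0⊕1⊕1⊕1⊕1⊕1 = 0
s4 (pos 4,5,6,7,12,13,14,15): 1⊕1⊕0⊕1⊕0⊕1⊕1⊕1 = 0
s8 (pos 8,9,10,11,12,13,14,15): 1⊕0⊕1⊕1⊕0⊕1⊕1⊕1 = 0
Syndrome s8…s1 = 0000 → no error.

0000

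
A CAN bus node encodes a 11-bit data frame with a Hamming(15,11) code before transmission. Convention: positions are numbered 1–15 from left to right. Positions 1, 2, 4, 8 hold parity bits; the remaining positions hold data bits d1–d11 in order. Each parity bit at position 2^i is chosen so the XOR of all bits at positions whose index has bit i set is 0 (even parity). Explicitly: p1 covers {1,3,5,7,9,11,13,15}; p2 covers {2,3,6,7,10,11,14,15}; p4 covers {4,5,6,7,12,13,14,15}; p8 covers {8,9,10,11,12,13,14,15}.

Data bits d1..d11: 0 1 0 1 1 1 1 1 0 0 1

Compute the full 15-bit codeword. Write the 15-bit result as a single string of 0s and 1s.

Place data at non-parity positions: p1 p2 0 p4 1 0 1 p8 1 1 1 1 0 0 1
p1 (pos 1,3,5,7,9,11,13,15): XOR of data positions = 0⊕1⊕1⊕1⊕1⊕0⊕1 = 1
p2 (pos 2,3,6,7,10,11,14,15): XOR of data positions = 0⊕0⊕1⊕1⊕1⊕0⊕1 = 0
p4 (pos 4,5,6,7,12,13,14,15): XOR of data positions = 1⊕0⊕1⊕1⊕0⊕0⊕1 = 0
p8 (pos 8,9,10,11,12,13,14,15): XOR of data positions = 1⊕1⊕1⊕1⊕0⊕0⊕1 = 1
Codeword: 100010111111001

100010111111001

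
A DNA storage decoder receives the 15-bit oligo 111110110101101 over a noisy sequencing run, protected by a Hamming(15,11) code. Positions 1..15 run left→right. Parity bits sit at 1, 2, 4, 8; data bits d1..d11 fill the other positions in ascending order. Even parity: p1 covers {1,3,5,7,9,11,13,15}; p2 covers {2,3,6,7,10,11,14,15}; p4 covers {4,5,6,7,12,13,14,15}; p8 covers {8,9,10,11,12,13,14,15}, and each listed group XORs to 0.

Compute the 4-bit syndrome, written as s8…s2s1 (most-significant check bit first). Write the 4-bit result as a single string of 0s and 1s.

1010

s1 (pos 1,3,5,7,9,11,13,15): 1⊕1⊕1⊕1⊕0⊕0⊕1⊕1 = 0
s2 (pos 2,3,6,7,10,11,14,15): 1⊕1⊕0⊕1⊕1⊕0⊕0⊕1 = 1
s4 (pos 4,5,6,7,12,13,14,15): 1⊕1⊕0⊕1⊕1⊕1⊕0⊕1 = 0
s8 (pos 8,9,10,11,12,13,14,15): 1⊕0⊕1⊕0⊕1⊕1⊕0⊕1 = 1
Syndrome s8…s1 = 1010 → error at position 10.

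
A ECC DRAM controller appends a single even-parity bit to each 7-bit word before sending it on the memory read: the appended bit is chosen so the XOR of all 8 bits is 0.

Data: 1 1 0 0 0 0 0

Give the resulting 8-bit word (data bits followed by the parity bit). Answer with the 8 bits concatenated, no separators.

11000000

XOR of the 7 data bits: 1⊕1⊕0⊕0⊕0⊕0⊕0 = 0
Parity bit = 0 (so all 8 bits XOR to 0).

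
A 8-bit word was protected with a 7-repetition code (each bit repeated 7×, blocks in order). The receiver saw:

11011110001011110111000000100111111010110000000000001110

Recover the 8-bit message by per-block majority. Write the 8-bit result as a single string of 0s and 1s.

10101000

Block 1 (1101111): 6 ones → 1
Block 2 (0001011): 3 ones → 0
Block 3 (1101110): 5 ones → 1
Block 4 (0000010): 1 one → 0
Block 5 (0111111): 6 ones → 1
Block 6 (0101100): 3 ones → 0
Block 7 (0000000): 0 ones → 0
Block 8 (0001110): 3 ones → 0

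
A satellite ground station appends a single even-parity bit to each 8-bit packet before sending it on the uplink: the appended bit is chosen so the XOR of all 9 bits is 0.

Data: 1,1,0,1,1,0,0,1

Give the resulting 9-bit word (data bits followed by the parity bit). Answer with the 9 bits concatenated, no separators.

110110011

XOR of the 8 data bits: 1⊕1⊕0⊕1⊕1⊕0⊕0⊕1 = 1
Parity bit = 1 (so all 9 bits XOR to 0).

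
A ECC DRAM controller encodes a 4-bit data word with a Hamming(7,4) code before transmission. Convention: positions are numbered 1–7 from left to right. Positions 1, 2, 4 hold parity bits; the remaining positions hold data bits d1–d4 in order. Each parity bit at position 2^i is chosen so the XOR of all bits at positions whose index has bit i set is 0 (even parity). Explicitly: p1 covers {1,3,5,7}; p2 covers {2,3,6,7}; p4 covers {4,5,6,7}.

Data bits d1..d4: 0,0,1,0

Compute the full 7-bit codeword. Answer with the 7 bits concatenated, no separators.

Place data at non-parity positions: p1 p2 0 p4 0 1 0
p1 (pos 1,3,5,7): XOR of data positions = 0⊕0⊕0 = 0
p2 (pos 2,3,6,7): XOR of data positions = 0⊕1⊕0 = 1
p4 (pos 4,5,6,7): XOR of data positions = 0⊕1⊕0 = 1
Codeword: 0101010

0101010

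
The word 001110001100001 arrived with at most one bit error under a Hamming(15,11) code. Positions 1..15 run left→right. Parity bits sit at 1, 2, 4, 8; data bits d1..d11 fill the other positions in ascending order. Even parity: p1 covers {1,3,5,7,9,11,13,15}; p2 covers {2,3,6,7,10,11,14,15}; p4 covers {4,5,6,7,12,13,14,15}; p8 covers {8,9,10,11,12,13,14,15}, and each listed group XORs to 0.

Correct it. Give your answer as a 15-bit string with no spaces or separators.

001110001100011

s1 (pos 1,3,5,7,9,11,13,15): 0⊕1⊕1⊕0⊕1⊕0⊕0⊕1 = 0
s2 (pos 2,3,6,7,10,11,14,15): 0⊕1⊕0⊕0⊕1⊕0⊕0⊕1 = 1
s4 (pos 4,5,6,7,12,13,14,15): 1⊕1⊕0⊕0⊕0⊕0⊕0⊕1 = 1
s8 (pos 8,9,10,11,12,13,14,15): 0⊕1⊕1⊕0⊕0⊕0⊕0⊕1 = 1
Syndrome s8…s1 = 1110 → error at position 14.
Flip position 14: 001110001100001 → 001110001100011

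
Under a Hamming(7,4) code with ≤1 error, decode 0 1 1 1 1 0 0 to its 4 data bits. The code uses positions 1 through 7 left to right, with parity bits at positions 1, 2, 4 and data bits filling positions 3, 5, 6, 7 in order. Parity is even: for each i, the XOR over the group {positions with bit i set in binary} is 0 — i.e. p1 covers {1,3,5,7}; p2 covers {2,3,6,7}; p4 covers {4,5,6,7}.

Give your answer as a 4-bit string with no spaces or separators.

1100

s1 (pos 1,3,5,7): 0⊕1⊕1⊕0 = 0
s2 (pos 2,3,6,7): 1⊕1⊕0⊕0 = 0
s4 (pos 4,5,6,7): 1⊕1⊕0⊕0 = 0
Syndrome s4…s1 = 000 → no error.
Read data bits from positions 3,5,6,7: 1100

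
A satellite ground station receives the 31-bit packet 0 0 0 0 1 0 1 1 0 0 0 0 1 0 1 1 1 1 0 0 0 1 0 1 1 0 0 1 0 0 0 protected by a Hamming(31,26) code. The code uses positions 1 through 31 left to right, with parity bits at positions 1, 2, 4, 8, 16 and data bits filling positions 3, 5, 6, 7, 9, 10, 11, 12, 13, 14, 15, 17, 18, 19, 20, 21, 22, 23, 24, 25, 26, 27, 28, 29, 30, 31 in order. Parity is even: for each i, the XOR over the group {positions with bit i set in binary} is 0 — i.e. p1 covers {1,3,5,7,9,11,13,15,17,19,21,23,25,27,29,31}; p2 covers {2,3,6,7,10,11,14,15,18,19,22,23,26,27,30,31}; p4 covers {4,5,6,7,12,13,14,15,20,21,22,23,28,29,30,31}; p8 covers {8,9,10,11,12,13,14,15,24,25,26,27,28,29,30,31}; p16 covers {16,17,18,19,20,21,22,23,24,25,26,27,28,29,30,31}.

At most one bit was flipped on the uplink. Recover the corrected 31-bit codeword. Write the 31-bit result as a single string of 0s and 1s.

s1 (pos 1,3,5,7,9,11,13,15,17,19,21,23,25,27,29,31): 0⊕0⊕1⊕1⊕0⊕0⊕1⊕1⊕1⊕0⊕0⊕0⊕1⊕0⊕0⊕0 = 0
s2 (pos 2,3,6,7,10,11,14,15,18,19,22,23,26,27,30,31): 0⊕0⊕0⊕1⊕0⊕0⊕0⊕1⊕1⊕0⊕1⊕0⊕0⊕0⊕0⊕0 = 0
s4 (pos 4,5,6,7,12,13,14,15,20,21,22,23,28,29,30,31): 0⊕1⊕0⊕1⊕0⊕1⊕0⊕1⊕0⊕0⊕1⊕0⊕1⊕0⊕0⊕0 = 0
s8 (pos 8,9,10,11,12,13,14,15,24,25,26,27,28,29,30,31): 1⊕0⊕0⊕0⊕0⊕1⊕0⊕1⊕1⊕1⊕0⊕0⊕1⊕0⊕0⊕0 = 0
s16 (pos 16,17,18,19,20,21,22,23,24,25,26,27,28,29,30,31): 1⊕1⊕1⊕0⊕0⊕0⊕1⊕0⊕1⊕1⊕0⊕0⊕1⊕0⊕0⊕0 = 1
Syndrome s16…s1 = 10000 → error at position 16.
Flip position 16: 0000101100001011110001011001000 → 0000101100001010110001011001000

0000101100001010110001011001000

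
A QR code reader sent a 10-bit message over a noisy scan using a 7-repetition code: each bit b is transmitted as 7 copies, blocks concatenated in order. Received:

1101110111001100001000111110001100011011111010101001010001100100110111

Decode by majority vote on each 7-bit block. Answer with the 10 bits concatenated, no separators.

1101011001

Block 1 (1101110): 5 ones → 1
Block 2 (1110011): 5 ones → 1
Block 3 (0000100): 1 one → 0
Block 4 (0111110): 5 ones → 1
Block 5 (0011000): 2 ones → 0
Block 6 (1101111): 6 ones → 1
Block 7 (1010101): 4 ones → 1
Block 8 (0010100): 2 ones → 0
Block 9 (0110010): 3 ones → 0
Block 10 (0110111): 5 ones → 1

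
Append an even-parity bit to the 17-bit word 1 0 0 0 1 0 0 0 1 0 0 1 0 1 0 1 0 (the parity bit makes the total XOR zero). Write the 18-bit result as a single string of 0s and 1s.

100010001001010100

XOR of the 17 data bits: 1⊕0⊕0⊕0⊕1⊕0⊕0⊕0⊕1⊕0⊕0⊕1⊕0⊕1⊕0⊕1⊕0 = 0
Parity bit = 0 (so all 18 bits XOR to 0).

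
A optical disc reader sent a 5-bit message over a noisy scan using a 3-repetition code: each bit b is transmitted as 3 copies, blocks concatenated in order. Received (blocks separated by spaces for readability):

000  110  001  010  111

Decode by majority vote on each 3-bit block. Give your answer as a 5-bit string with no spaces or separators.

01001

Block 1 (000): 0 ones → 0
Block 2 (110): 2 ones → 1
Block 3 (001): 1 one → 0
Block 4 (010): 1 one → 0
Block 5 (111): 3 ones → 1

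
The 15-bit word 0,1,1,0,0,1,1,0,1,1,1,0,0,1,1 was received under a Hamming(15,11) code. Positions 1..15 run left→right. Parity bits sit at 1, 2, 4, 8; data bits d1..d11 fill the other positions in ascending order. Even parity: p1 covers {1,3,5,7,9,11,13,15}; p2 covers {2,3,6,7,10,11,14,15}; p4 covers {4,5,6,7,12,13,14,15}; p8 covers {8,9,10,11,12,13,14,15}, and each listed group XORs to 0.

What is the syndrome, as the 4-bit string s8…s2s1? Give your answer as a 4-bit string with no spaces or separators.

s1 (pos 1,3,5,7,9,11,13,15): 0⊕1⊕0⊕1⊕1⊕1⊕0⊕1 = 1
s2 (pos 2,3,6,7,10,11,14,15): 1⊕1⊕1⊕1⊕1⊕1⊕1⊕1 = 0
s4 (pos 4,5,6,7,12,13,14,15): 0⊕0⊕1⊕1⊕0⊕0⊕1⊕1 = 0
s8 (pos 8,9,10,11,12,13,14,15): 0⊕1⊕1⊕1⊕0⊕0⊕1⊕1 = 1
Syndrome s8…s1 = 1001 → error at position 9.

1001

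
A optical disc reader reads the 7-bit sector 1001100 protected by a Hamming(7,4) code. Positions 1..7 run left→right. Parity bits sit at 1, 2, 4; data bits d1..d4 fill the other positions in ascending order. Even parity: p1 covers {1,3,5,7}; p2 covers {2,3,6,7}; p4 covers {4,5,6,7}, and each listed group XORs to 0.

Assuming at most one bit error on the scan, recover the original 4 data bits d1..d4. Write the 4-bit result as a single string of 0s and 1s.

s1 (pos 1,3,5,7): 1⊕0⊕1⊕0 = 0
s2 (pos 2,3,6,7): 0⊕0⊕0⊕0 = 0
s4 (pos 4,5,6,7): 1⊕1⊕0⊕0 = 0
Syndrome s4…s1 = 000 → no error.
Read data bits from positions 3,5,6,7: 0100

0100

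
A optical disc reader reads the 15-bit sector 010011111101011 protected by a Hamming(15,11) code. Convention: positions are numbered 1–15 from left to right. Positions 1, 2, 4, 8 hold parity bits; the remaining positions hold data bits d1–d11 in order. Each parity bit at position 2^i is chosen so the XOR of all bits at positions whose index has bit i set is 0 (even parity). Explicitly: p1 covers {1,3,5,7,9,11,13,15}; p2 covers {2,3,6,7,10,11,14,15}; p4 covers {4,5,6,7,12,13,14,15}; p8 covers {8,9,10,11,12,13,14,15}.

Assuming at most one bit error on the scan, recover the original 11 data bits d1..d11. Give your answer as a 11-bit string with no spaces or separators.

01111101011

s1 (pos 1,3,5,7,9,11,13,15): 0⊕0⊕1⊕1⊕1⊕0⊕0⊕1 = 0
s2 (pos 2,3,6,7,10,11,14,15): 1⊕0⊕1⊕1⊕1⊕0⊕1⊕1 = 0
s4 (pos 4,5,6,7,12,13,14,15): 0⊕1⊕1⊕1⊕1⊕0⊕1⊕1 = 0
s8 (pos 8,9,10,11,12,13,14,15): 1⊕1⊕1⊕0⊕1⊕0⊕1⊕1 = 0
Syndrome s8…s1 = 0000 → no error.
Read data bits from positions 3,5,6,7,9,10,11,12,13,14,15: 01111101011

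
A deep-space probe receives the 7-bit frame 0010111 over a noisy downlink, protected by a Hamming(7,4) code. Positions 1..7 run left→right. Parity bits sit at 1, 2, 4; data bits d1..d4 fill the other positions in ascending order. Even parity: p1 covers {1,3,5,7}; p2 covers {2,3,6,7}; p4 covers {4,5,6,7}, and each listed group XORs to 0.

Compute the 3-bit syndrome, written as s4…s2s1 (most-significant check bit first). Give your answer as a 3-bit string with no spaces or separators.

s1 (pos 1,3,5,7): 0⊕1⊕1⊕1 = 1
s2 (pos 2,3,6,7): 0⊕1⊕1⊕1 = 1
s4 (pos 4,5,6,7): 0⊕1⊕1⊕1 = 1
Syndrome s4…s1 = 111 → error at position 7.

111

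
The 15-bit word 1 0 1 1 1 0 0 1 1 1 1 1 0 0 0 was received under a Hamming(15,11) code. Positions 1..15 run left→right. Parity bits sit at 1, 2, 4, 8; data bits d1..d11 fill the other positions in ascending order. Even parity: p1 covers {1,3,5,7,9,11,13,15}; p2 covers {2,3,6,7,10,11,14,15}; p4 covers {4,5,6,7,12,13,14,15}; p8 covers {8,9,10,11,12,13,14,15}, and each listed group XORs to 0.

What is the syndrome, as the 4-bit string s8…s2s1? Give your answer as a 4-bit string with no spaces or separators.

1111

s1 (pos 1,3,5,7,9,11,13,15): 1⊕1⊕1⊕0⊕1⊕1⊕0⊕0 = 1
s2 (pos 2,3,6,7,10,11,14,15): 0⊕1⊕0⊕0⊕1⊕1⊕0⊕0 = 1
s4 (pos 4,5,6,7,12,13,14,15): 1⊕1⊕0⊕0⊕1⊕0⊕0⊕0 = 1
s8 (pos 8,9,10,11,12,13,14,15): 1⊕1⊕1⊕1⊕1⊕0⊕0⊕0 = 1
Syndrome s8…s1 = 1111 → error at position 15.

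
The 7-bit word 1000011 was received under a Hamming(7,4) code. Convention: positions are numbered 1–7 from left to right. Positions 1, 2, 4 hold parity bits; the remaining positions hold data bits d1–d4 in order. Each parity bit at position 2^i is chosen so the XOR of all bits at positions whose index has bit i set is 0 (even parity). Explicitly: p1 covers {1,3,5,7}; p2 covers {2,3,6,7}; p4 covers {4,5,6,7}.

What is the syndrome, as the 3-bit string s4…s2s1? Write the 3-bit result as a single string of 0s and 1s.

000

s1 (pos 1,3,5,7): 1⊕0⊕0⊕1 = 0
s2 (pos 2,3,6,7): 0⊕0⊕1⊕1 = 0
s4 (pos 4,5,6,7): 0⊕0⊕1⊕1 = 0
Syndrome s4…s1 = 000 → no error.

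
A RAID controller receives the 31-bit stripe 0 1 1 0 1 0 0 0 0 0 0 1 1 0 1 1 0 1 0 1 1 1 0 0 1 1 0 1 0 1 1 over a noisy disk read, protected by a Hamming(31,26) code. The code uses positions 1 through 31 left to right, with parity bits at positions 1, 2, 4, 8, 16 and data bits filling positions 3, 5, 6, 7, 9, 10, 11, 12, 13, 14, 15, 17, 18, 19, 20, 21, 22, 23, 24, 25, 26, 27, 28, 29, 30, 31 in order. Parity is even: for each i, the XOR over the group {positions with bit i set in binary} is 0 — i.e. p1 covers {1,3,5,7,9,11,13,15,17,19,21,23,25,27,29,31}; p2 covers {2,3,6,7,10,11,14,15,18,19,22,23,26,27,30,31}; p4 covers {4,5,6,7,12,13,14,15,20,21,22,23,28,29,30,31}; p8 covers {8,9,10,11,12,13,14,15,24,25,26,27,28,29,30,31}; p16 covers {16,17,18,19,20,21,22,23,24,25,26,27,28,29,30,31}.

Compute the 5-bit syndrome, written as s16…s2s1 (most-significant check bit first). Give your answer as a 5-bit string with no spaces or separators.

s1 (pos 1,3,5,7,9,11,13,15,17,19,21,23,25,27,29,31): 0⊕1⊕1⊕0⊕0⊕0⊕1⊕1⊕0⊕0⊕1⊕0⊕1⊕0⊕0⊕1 = 1
s2 (pos 2,3,6,7,10,11,14,15,18,19,22,23,26,27,30,31): 1⊕1⊕0⊕0⊕0⊕0⊕0⊕1⊕1⊕0⊕1⊕0⊕1⊕0⊕1⊕1 = 0
s4 (pos 4,5,6,7,12,13,14,15,20,21,22,23,28,29,30,31): 0⊕1⊕0⊕0⊕1⊕1⊕0⊕1⊕1⊕1⊕1⊕0⊕1⊕0⊕1⊕1 = 0
s8 (pos 8,9,10,11,12,13,14,15,24,25,26,27,28,29,30,31): 0⊕0⊕0⊕0⊕1⊕1⊕0⊕1⊕0⊕1⊕1⊕0⊕1⊕0⊕1⊕1 = 0
s16 (pos 16,17,18,19,20,21,22,23,24,25,26,27,28,29,30,31): 1⊕0⊕1⊕0⊕1⊕1⊕1⊕0⊕0⊕1⊕1⊕0⊕1⊕0⊕1⊕1 = 0
Syndrome s16…s1 = 00001 → error at position 1.

00001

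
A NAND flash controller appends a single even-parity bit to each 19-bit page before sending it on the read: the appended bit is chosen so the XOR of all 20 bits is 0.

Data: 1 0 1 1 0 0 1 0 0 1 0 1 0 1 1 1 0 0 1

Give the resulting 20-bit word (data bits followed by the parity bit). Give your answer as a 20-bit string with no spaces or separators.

XOR of the 19 data bits: 1⊕0⊕1⊕1⊕0⊕0⊕1⊕0⊕0⊕1⊕0⊕1⊕0⊕1⊕1⊕1⊕0⊕0⊕1 = 0
Parity bit = 0 (so all 20 bits XOR to 0).

10110010010101110010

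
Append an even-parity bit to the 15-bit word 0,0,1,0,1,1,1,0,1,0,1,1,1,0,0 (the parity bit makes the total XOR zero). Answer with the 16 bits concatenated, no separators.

0010111010111000

XOR of the 15 data bits: 0⊕0⊕1⊕0⊕1⊕1⊕1⊕0⊕1⊕0⊕1⊕1⊕1⊕0⊕0 = 0
Parity bit = 0 (so all 16 bits XOR to 0).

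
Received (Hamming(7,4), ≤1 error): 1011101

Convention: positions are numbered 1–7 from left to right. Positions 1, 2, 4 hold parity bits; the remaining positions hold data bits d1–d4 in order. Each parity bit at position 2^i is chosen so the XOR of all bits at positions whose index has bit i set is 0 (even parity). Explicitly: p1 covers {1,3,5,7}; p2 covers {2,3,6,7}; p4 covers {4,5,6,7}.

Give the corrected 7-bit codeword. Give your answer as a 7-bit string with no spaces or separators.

1010101

s1 (pos 1,3,5,7): 1⊕1⊕1⊕1 = 0
s2 (pos 2,3,6,7): 0⊕1⊕0⊕1 = 0
s4 (pos 4,5,6,7): 1⊕1⊕0⊕1 = 1
Syndrome s4…s1 = 100 → error at position 4.
Flip position 4: 1011101 → 1010101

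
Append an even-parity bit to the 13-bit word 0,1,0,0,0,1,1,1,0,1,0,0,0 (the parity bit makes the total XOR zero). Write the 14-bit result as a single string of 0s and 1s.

01000111010001

XOR of the 13 data bits: 0⊕1⊕0⊕0⊕0⊕1⊕1⊕1⊕0⊕1⊕0⊕0⊕0 = 1
Parity bit = 1 (so all 14 bits XOR to 0).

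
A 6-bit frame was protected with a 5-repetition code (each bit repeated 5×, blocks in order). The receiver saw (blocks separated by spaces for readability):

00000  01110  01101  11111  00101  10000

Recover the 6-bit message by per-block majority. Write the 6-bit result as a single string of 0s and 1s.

011100

Block 1 (00000): 0 ones → 0
Block 2 (01110): 3 ones → 1
Block 3 (01101): 3 ones → 1
Block 4 (11111): 5 ones → 1
Block 5 (00101): 2 ones → 0
Block 6 (10000): 1 one → 0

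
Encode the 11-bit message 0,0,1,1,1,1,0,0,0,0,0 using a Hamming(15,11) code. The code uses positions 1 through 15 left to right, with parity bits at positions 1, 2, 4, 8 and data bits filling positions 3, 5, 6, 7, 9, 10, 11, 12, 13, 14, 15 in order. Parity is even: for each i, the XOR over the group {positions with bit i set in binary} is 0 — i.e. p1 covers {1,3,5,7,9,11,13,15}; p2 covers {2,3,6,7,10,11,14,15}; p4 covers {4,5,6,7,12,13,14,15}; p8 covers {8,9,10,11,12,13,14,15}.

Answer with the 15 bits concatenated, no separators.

010001101100000

Place data at non-parity positions: p1 p2 0 p4 0 1 1 p8 1 1 0 0 0 0 0
p1 (pos 1,3,5,7,9,11,13,15): XOR of data positions = 0⊕0⊕1⊕1⊕0⊕0⊕0 = 0
p2 (pos 2,3,6,7,10,11,14,15): XOR of data positions = 0⊕1⊕1⊕1⊕0⊕0⊕0 = 1
p4 (pos 4,5,6,7,12,13,14,15): XOR of data positions = 0⊕1⊕1⊕0⊕0⊕0⊕0 = 0
p8 (pos 8,9,10,11,12,13,14,15): XOR of data positions = 1⊕1⊕0⊕0⊕0⊕0⊕0 = 0
Codeword: 010001101100000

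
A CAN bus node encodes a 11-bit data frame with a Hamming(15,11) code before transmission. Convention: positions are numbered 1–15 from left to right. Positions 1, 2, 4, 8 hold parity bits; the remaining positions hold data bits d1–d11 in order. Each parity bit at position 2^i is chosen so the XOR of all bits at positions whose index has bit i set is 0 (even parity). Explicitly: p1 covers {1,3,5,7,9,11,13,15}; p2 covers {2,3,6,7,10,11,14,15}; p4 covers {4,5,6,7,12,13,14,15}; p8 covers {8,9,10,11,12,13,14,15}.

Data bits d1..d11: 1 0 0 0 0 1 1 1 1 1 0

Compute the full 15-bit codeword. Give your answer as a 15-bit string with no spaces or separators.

101100010111110

Place data at non-parity positions: p1 p2 1 p4 0 0 0 p8 0 1 1 1 1 1 0
p1 (pos 1,3,5,7,9,11,13,15): XOR of data positions = 1⊕0⊕0⊕0⊕1⊕1⊕0 = 1
p2 (pos 2,3,6,7,10,11,14,15): XOR of data positions = 1⊕0⊕0⊕1⊕1⊕1⊕0 = 0
p4 (pos 4,5,6,7,12,13,14,15): XOR of data positions = 0⊕0⊕0⊕1⊕1⊕1⊕0 = 1
p8 (pos 8,9,10,11,12,13,14,15): XOR of data positions = 0⊕1⊕1⊕1⊕1⊕1⊕0 = 1
Codeword: 101100010111110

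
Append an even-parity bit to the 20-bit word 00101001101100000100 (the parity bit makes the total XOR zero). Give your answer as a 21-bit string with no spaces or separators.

001010011011000001001

XOR of the 20 data bits: 0⊕0⊕1⊕0⊕1⊕0⊕0⊕1⊕1⊕0⊕1⊕1⊕0⊕0⊕0⊕0⊕0⊕1⊕0⊕0 = 1
Parity bit = 1 (so all 21 bits XOR to 0).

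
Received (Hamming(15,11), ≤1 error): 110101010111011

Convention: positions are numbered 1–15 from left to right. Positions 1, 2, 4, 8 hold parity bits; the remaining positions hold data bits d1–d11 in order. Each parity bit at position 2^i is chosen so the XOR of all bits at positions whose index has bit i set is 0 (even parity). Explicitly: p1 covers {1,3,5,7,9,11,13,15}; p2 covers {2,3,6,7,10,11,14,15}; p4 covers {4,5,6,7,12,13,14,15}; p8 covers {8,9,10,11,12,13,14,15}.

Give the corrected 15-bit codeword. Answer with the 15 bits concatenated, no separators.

110111010111011

s1 (pos 1,3,5,7,9,11,13,15): 1⊕0⊕0⊕0⊕0⊕1⊕0⊕1 = 1
s2 (pos 2,3,6,7,10,11,14,15): 1⊕0⊕1⊕0⊕1⊕1⊕1⊕1 = 0
s4 (pos 4,5,6,7,12,13,14,15): 1⊕0⊕1⊕0⊕1⊕0⊕1⊕1 = 1
s8 (pos 8,9,10,11,12,13,14,15): 1⊕0⊕1⊕1⊕1⊕0⊕1⊕1 = 0
Syndrome s8…s1 = 0101 → error at position 5.
Flip position 5: 110101010111011 → 110111010111011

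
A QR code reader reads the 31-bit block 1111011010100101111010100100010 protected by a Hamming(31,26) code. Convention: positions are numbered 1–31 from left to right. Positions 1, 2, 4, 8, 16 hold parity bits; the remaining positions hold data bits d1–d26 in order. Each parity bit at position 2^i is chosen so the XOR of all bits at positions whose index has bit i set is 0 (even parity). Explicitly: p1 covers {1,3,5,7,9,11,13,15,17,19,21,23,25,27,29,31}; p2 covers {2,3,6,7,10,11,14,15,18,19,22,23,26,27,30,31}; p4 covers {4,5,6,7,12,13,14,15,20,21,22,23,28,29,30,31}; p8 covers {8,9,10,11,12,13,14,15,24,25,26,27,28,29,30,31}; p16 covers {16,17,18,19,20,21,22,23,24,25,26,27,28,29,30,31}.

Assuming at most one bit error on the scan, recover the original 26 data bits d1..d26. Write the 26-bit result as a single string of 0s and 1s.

10111010011111010100100010

s1 (pos 1,3,5,7,9,11,13,15,17,19,21,23,25,27,29,31): 1⊕1⊕0⊕1⊕1⊕1⊕0⊕0⊕1⊕1⊕1⊕1⊕0⊕0⊕0⊕0 = 1
s2 (pos 2,3,6,7,10,11,14,15,18,19,22,23,26,27,30,31): 1⊕1⊕1⊕1⊕0⊕1⊕1⊕0⊕1⊕1⊕0⊕1⊕1⊕0⊕1⊕0 = 1
s4 (pos 4,5,6,7,12,13,14,15,20,21,22,23,28,29,30,31): 1⊕0⊕1⊕1⊕0⊕0⊕1⊕0⊕0⊕1⊕0⊕1⊕0⊕0⊕1⊕0 = 1
s8 (pos 8,9,10,11,12,13,14,15,24,25,26,27,28,29,30,31): 0⊕1⊕0⊕1⊕0⊕0⊕1⊕0⊕0⊕0⊕1⊕0⊕0⊕0⊕1⊕0 = 1
s16 (pos 16,17,18,19,20,21,22,23,24,25,26,27,28,29,30,31): 1⊕1⊕1⊕1⊕0⊕1⊕0⊕1⊕0⊕0⊕1⊕0⊕0⊕0⊕1⊕0 = 0
Syndrome s16…s1 = 01111 → error at position 15.
Flip position 15: 1111011010100101111010100100010 → 1111011010100111111010100100010
Read data bits from positions 3,5,6,7,9,10,11,12,13,14,15,17,18,19,20,21,22,23,24,25,26,27,28,29,30,31: 10111010011111010100100010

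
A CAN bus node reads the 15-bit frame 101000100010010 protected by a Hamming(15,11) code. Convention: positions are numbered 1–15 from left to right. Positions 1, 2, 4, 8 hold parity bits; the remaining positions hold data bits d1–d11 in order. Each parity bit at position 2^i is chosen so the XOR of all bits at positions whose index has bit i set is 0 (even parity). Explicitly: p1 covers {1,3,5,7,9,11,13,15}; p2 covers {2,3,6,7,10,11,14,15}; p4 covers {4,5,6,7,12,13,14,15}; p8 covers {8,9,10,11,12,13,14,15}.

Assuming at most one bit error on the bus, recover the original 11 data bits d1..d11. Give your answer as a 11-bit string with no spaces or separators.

10010010010

s1 (pos 1,3,5,7,9,11,13,15): 1⊕1⊕0⊕1⊕0⊕1⊕0⊕0 = 0
s2 (pos 2,3,6,7,10,11,14,15): 0⊕1⊕0⊕1⊕0⊕1⊕1⊕0 = 0
s4 (pos 4,5,6,7,12,13,14,15): 0⊕0⊕0⊕1⊕0⊕0⊕1⊕0 = 0
s8 (pos 8,9,10,11,12,13,14,15): 0⊕0⊕0⊕1⊕0⊕0⊕1⊕0 = 0
Syndrome s8…s1 = 0000 → no error.
Read data bits from positions 3,5,6,7,9,10,11,12,13,14,15: 10010010010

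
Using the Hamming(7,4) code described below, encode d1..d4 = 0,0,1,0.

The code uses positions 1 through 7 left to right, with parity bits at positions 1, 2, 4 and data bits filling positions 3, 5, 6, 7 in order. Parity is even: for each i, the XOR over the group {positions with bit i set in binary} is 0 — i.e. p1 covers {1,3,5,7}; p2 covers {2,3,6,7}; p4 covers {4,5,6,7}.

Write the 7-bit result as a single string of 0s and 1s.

Place data at non-parity positions: p1 p2 0 p4 0 1 0
p1 (pos 1,3,5,7): XOR of data positions = 0⊕0⊕0 = 0
p2 (pos 2,3,6,7): XOR of data positions = 0⊕1⊕0 = 1
p4 (pos 4,5,6,7): XOR of data positions = 0⊕1⊕0 = 1
Codeword: 0101010

0101010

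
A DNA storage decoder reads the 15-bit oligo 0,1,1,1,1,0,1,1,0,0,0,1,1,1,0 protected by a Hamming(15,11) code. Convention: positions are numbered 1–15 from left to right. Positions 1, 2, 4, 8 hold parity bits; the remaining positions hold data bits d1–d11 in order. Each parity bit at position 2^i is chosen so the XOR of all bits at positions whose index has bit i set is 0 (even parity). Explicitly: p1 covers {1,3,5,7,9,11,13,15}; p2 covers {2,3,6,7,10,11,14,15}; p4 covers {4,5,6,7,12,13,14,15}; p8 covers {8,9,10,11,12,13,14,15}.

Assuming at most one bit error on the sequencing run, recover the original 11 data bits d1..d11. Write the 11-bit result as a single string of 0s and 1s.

s1 (pos 1,3,5,7,9,11,13,15): 0⊕1⊕1⊕1⊕0⊕0⊕1⊕0 = 0
s2 (pos 2,3,6,7,10,11,14,15): 1⊕1⊕0⊕1⊕0⊕0⊕1⊕0 = 0
s4 (pos 4,5,6,7,12,13,14,15): 1⊕1⊕0⊕1⊕1⊕1⊕1⊕0 = 0
s8 (pos 8,9,10,11,12,13,14,15): 1⊕0⊕0⊕0⊕1⊕1⊕1⊕0 = 0
Syndrome s8…s1 = 0000 → no error.
Read data bits from positions 3,5,6,7,9,10,11,12,13,14,15: 11010001110

11010001110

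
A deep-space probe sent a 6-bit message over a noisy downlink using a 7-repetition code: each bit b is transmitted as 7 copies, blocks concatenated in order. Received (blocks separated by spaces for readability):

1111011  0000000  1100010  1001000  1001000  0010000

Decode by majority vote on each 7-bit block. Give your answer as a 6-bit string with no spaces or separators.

100000

Block 1 (1111011): 6 ones → 1
Block 2 (0000000): 0 ones → 0
Block 3 (1100010): 3 ones → 0
Block 4 (1001000): 2 ones → 0
Block 5 (1001000): 2 ones → 0
Block 6 (0010000): 1 one → 0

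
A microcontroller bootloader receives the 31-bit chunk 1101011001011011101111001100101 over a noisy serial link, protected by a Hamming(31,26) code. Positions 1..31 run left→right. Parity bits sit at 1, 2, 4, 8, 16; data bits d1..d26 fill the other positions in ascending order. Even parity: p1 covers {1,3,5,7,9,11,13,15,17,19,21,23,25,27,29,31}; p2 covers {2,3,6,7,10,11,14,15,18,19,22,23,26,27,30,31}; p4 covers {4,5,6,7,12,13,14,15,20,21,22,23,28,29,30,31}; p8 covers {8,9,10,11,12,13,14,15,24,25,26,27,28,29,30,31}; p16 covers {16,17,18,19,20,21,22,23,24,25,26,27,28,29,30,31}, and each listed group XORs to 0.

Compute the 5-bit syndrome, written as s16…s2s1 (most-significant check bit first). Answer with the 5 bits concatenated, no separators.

s1 (pos 1,3,5,7,9,11,13,15,17,19,21,23,25,27,29,31): 1⊕0⊕0⊕1⊕0⊕0⊕1⊕1⊕1⊕1⊕1⊕0⊕1⊕0⊕1⊕1 = 0
s2 (pos 2,3,6,7,10,11,14,15,18,19,22,23,26,27,30,31): 1⊕0⊕1⊕1⊕1⊕0⊕0⊕1⊕0⊕1⊕1⊕0⊕1⊕0⊕0⊕1 = 1
s4 (pos 4,5,6,7,12,13,14,15,20,21,22,23,28,29,30,31): 1⊕0⊕1⊕1⊕1⊕1⊕0⊕1⊕1⊕1⊕1⊕0⊕0⊕1⊕0⊕1 = 1
s8 (pos 8,9,10,11,12,13,14,15,24,25,26,27,28,29,30,31): 0⊕0⊕1⊕0⊕1⊕1⊕0⊕1⊕0⊕1⊕1⊕0⊕0⊕1⊕0⊕1 = 0
s16 (pos 16,17,18,19,20,21,22,23,24,25,26,27,28,29,30,31): 1⊕1⊕0⊕1⊕1⊕1⊕1⊕0⊕0⊕1⊕1⊕0⊕0⊕1⊕0⊕1 = 0
Syndrome s16…s1 = 00110 → error at position 6.

00110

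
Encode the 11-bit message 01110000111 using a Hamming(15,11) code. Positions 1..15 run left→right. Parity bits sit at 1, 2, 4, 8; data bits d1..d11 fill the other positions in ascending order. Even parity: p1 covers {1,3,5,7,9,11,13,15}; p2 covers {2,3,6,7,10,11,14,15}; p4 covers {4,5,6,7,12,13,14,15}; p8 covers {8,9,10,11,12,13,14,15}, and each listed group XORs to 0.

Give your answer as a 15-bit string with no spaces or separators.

000011110000111

Place data at non-parity positions: p1 p2 0 p4 1 1 1 p8 0 0 0 0 1 1 1
p1 (pos 1,3,5,7,9,11,13,15): XOR of data positions = 0⊕1⊕1⊕0⊕0⊕1⊕1 = 0
p2 (pos 2,3,6,7,10,11,14,15): XOR of data positions = 0⊕1⊕1⊕0⊕0⊕1⊕1 = 0
p4 (pos 4,5,6,7,12,13,14,15): XOR of data positions = 1⊕1⊕1⊕0⊕1⊕1⊕1 = 0
p8 (pos 8,9,10,11,12,13,14,15): XOR of data positions = 0⊕0⊕0⊕0⊕1⊕1⊕1 = 1
Codeword: 000011110000111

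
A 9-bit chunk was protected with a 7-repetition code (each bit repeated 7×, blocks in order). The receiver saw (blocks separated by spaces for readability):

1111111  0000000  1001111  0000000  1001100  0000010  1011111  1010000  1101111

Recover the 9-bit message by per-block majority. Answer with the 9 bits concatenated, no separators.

Block 1 (1111111): 7 ones → 1
Block 2 (0000000): 0 ones → 0
Block 3 (1001111): 5 ones → 1
Block 4 (0000000): 0 ones → 0
Block 5 (1001100): 3 ones → 0
Block 6 (0000010): 1 one → 0
Block 7 (1011111): 6 ones → 1
Block 8 (1010000): 2 ones → 0
Block 9 (1101111): 6 ones → 1

101000101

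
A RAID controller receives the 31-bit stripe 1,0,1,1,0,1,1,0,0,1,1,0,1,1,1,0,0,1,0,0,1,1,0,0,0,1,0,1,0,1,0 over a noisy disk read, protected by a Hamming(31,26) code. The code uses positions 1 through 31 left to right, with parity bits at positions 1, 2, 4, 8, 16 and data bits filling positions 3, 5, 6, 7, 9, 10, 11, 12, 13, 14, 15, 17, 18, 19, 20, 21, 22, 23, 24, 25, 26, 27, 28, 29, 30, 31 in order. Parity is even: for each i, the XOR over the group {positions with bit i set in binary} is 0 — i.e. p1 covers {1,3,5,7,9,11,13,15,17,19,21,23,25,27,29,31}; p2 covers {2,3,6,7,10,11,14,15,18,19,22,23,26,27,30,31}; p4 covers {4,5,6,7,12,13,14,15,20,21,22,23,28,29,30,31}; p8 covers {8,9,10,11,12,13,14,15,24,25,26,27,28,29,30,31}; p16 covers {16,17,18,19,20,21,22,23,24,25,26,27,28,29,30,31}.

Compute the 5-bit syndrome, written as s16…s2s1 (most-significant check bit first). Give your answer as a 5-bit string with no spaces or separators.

s1 (pos 1,3,5,7,9,11,13,15,17,19,21,23,25,27,29,31): 1⊕1⊕0⊕1⊕0⊕1⊕1⊕1⊕0⊕0⊕1⊕0⊕0⊕0⊕0⊕0 = 1
s2 (pos 2,3,6,7,10,11,14,15,18,19,22,23,26,27,30,31): 0⊕1⊕1⊕1⊕1⊕1⊕1⊕1⊕1⊕0⊕1⊕0⊕1⊕0⊕1⊕0 = 1
s4 (pos 4,5,6,7,12,13,14,15,20,21,22,23,28,29,30,31): 1⊕0⊕1⊕1⊕0⊕1⊕1⊕1⊕0⊕1⊕1⊕0⊕1⊕0⊕1⊕0 = 0
s8 (pos 8,9,10,11,12,13,14,15,24,25,26,27,28,29,30,31): 0⊕0⊕1⊕1⊕0⊕1⊕1⊕1⊕0⊕0⊕1⊕0⊕1⊕0⊕1⊕0 = 0
s16 (pos 16,17,18,19,20,21,22,23,24,25,26,27,28,29,30,31): 0⊕0⊕1⊕0⊕0⊕1⊕1⊕0⊕0⊕0⊕1⊕0⊕1⊕0⊕1⊕0 = 0
Syndrome s16…s1 = 00011 → error at position 3.

00011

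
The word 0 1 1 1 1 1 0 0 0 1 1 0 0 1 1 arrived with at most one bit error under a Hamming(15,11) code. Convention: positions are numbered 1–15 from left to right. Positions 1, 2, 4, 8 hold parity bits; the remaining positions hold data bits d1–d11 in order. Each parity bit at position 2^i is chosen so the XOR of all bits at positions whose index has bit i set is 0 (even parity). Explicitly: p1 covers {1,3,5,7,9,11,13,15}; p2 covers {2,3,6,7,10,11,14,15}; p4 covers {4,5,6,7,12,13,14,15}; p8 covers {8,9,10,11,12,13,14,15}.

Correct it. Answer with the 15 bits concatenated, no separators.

s1 (pos 1,3,5,7,9,11,13,15): 0⊕1⊕1⊕0⊕0⊕1⊕0⊕1 = 0
s2 (pos 2,3,6,7,10,11,14,15): 1⊕1⊕1⊕0⊕1⊕1⊕1⊕1 = 1
s4 (pos 4,5,6,7,12,13,14,15): 1⊕1⊕1⊕0⊕0⊕0⊕1⊕1 = 1
s8 (pos 8,9,10,11,12,13,14,15): 0⊕0⊕1⊕1⊕0⊕0⊕1⊕1 = 0
Syndrome s8…s1 = 0110 → error at position 6.
Flip position 6: 011111000110011 → 011110000110011

011110000110011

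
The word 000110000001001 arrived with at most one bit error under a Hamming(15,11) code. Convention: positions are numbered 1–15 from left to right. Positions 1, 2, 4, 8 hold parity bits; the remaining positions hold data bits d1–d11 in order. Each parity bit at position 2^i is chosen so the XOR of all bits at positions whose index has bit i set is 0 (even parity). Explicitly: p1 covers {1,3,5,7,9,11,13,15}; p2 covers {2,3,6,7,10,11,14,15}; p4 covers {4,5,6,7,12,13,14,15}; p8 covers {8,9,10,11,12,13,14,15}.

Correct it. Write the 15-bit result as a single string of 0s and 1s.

s1 (pos 1,3,5,7,9,11,13,15): 0⊕0⊕1⊕0⊕0⊕0⊕0⊕1 = 0
s2 (pos 2,3,6,7,10,11,14,15): 0⊕0⊕0⊕0⊕0⊕0⊕0⊕1 = 1
s4 (pos 4,5,6,7,12,13,14,15): 1⊕1⊕0⊕0⊕1⊕0⊕0⊕1 = 0
s8 (pos 8,9,10,11,12,13,14,15): 0⊕0⊕0⊕0⊕1⊕0⊕0⊕1 = 0
Syndrome s8…s1 = 0010 → error at position 2.
Flip position 2: 000110000001001 → 010110000001001

010110000001001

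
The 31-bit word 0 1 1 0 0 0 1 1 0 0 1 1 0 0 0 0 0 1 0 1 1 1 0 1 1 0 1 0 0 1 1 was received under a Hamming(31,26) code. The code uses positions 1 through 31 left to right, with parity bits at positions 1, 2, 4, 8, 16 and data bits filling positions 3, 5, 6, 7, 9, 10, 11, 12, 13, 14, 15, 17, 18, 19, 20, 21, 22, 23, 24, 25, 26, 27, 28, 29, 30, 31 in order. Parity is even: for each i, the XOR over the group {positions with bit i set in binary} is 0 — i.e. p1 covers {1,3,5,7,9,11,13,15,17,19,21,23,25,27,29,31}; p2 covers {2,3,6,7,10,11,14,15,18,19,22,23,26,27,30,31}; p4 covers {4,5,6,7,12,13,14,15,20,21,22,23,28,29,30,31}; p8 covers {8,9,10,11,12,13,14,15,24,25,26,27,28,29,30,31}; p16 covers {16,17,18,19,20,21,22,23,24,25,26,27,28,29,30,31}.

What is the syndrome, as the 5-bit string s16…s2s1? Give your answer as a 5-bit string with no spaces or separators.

10111

s1 (pos 1,3,5,7,9,11,13,15,17,19,21,23,25,27,29,31): 0⊕1⊕0⊕1⊕0⊕1⊕0⊕0⊕0⊕0⊕1⊕0⊕1⊕1⊕0⊕1 = 1
s2 (pos 2,3,6,7,10,11,14,15,18,19,22,23,26,27,30,31): 1⊕1⊕0⊕1⊕0⊕1⊕0⊕0⊕1⊕0⊕1⊕0⊕0⊕1⊕1⊕1 = 1
s4 (pos 4,5,6,7,12,13,14,15,20,21,22,23,28,29,30,31): 0⊕0⊕0⊕1⊕1⊕0⊕0⊕0⊕1⊕1⊕1⊕0⊕0⊕0⊕1⊕1 = 1
s8 (pos 8,9,10,11,12,13,14,15,24,25,26,27,28,29,30,31): 1⊕0⊕0⊕1⊕1⊕0⊕0⊕0⊕1⊕1⊕0⊕1⊕0⊕0⊕1⊕1 = 0
s16 (pos 16,17,18,19,20,21,22,23,24,25,26,27,28,29,30,31): 0⊕0⊕1⊕0⊕1⊕1⊕1⊕0⊕1⊕1⊕0⊕1⊕0⊕0⊕1⊕1 = 1
Syndrome s16…s1 = 10111 → error at position 23.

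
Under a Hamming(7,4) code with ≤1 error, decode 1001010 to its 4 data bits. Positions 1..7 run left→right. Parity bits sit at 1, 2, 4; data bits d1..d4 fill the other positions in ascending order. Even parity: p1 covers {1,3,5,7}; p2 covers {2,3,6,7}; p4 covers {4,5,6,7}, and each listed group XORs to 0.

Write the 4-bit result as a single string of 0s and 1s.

1010

s1 (pos 1,3,5,7): 1⊕0⊕0⊕0 = 1
s2 (pos 2,3,6,7): 0⊕0⊕1⊕0 = 1
s4 (pos 4,5,6,7): 1⊕0⊕1⊕0 = 0
Syndrome s4…s1 = 011 → error at position 3.
Flip position 3: 1001010 → 1011010
Read data bits from positions 3,5,6,7: 1010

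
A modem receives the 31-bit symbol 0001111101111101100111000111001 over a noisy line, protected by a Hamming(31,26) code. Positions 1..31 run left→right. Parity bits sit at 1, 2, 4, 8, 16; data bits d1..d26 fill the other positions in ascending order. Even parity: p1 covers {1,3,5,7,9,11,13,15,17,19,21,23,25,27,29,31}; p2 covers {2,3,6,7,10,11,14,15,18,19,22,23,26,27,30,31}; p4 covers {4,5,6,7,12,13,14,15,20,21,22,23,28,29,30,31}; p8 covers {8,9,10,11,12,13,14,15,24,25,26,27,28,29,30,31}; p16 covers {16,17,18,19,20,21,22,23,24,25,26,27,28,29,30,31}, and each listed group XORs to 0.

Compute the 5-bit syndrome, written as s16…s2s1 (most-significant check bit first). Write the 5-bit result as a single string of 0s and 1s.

s1 (pos 1,3,5,7,9,11,13,15,17,19,21,23,25,27,29,31): 0⊕0⊕1⊕1⊕0⊕1⊕1⊕0⊕1⊕0⊕1⊕0⊕0⊕1⊕0⊕1 = 0
s2 (pos 2,3,6,7,10,11,14,15,18,19,22,23,26,27,30,31): 0⊕0⊕1⊕1⊕1⊕1⊕1⊕0⊕0⊕0⊕1⊕0⊕1⊕1⊕0⊕1 = 1
s4 (pos 4,5,6,7,12,13,14,15,20,21,22,23,28,29,30,31): 1⊕1⊕1⊕1⊕1⊕1⊕1⊕0⊕1⊕1⊕1⊕0⊕1⊕0⊕0⊕1 = 0
s8 (pos 8,9,10,11,12,13,14,15,24,25,26,27,28,29,30,31): 1⊕0⊕1⊕1⊕1⊕1⊕1⊕0⊕0⊕0⊕1⊕1⊕1⊕0⊕0⊕1 = 0
s16 (pos 16,17,18,19,20,21,22,23,24,25,26,27,28,29,30,31): 1⊕1⊕0⊕0⊕1⊕1⊕1⊕0⊕0⊕0⊕1⊕1⊕1⊕0⊕0⊕1 = 1
Syndrome s16…s1 = 10010 → error at position 18.

10010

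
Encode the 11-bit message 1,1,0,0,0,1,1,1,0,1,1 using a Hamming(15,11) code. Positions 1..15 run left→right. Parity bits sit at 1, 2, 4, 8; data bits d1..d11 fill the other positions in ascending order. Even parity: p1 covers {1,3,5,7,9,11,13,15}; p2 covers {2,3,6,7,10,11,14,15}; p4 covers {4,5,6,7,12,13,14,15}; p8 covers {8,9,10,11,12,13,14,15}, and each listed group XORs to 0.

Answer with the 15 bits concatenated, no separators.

011010010111011

Place data at non-parity positions: p1 p2 1 p4 1 0 0 p8 0 1 1 1 0 1 1
p1 (pos 1,3,5,7,9,11,13,15): XOR of data positions = 1⊕1⊕0⊕0⊕1⊕0⊕1 = 0
p2 (pos 2,3,6,7,10,11,14,15): XOR of data positions = 1⊕0⊕0⊕1⊕1⊕1⊕1 = 1
p4 (pos 4,5,6,7,12,13,14,15): XOR of data positions = 1⊕0⊕0⊕1⊕0⊕1⊕1 = 0
p8 (pos 8,9,10,11,12,13,14,15): XOR of data positions = 0⊕1⊕1⊕1⊕0⊕1⊕1 = 1
Codeword: 011010010111011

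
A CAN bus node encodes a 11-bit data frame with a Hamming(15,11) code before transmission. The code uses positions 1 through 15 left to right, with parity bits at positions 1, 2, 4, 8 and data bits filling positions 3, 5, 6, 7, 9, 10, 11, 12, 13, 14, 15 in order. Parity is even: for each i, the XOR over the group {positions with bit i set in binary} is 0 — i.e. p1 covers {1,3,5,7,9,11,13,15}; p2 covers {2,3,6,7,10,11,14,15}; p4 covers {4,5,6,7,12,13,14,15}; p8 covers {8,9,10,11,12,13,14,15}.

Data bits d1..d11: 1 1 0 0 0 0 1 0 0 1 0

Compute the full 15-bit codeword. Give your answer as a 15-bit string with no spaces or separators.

111010000010010

Place data at non-parity positions: p1 p2 1 p4 1 0 0 p8 0 0 1 0 0 1 0
p1 (pos 1,3,5,7,9,11,13,15): XOR of data positions = 1⊕1⊕0⊕0⊕1⊕0⊕0 = 1
p2 (pos 2,3,6,7,10,11,14,15): XOR of data positions = 1⊕0⊕0⊕0⊕1⊕1⊕0 = 1
p4 (pos 4,5,6,7,12,13,14,15): XOR of data positions = 1⊕0⊕0⊕0⊕0⊕1⊕0 = 0
p8 (pos 8,9,10,11,12,13,14,15): XOR of data positions = 0⊕0⊕1⊕0⊕0⊕1⊕0 = 0
Codeword: 111010000010010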